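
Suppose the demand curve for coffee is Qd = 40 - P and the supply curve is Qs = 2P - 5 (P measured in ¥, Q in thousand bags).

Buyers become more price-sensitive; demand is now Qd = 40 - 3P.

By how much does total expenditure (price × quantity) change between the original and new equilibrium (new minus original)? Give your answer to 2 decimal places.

Before the shock: 40 - P = 2P - 5 ⇒ 45 = 3P ⇒ P = 15, Q = 25.
The shock moves the curves to Qd = 40 - 3P and Qs = 2P - 5.
Setting them equal: 40 - 3P = 2P - 5 → 45 = 5P, so P = 9 and Q = 13.
Expenditure moves from 15×25 = 375 to 9×13 = 117; change = -258.00.

-258.00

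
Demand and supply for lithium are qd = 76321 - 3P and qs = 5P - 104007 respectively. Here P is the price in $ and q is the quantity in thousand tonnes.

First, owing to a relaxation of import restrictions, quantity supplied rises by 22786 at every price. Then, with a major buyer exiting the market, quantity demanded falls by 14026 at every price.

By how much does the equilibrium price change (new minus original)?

-4601.5

Initially, 76321 - 3P = 5P - 104007, so 180328 = 8P and P = 22541, q = 8698.
With the change applied: demand qd = 62295 - 3P, supply qs = 5P - 81221.
Setting them equal: 62295 - 3P = 5P - 81221 → 143516 = 8P, so P = 17939.5 and q = 8476.5.
ΔP = 17939.5 − 22541 = -4601.5.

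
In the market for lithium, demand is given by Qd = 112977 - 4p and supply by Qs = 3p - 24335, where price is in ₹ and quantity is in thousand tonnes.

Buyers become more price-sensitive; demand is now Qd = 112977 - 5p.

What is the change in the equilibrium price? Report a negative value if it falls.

-2452

Initially, 112977 - 4p = 3p - 24335, so 137312 = 7p and p = 19616, Q = 34513.
The shock moves the curves to Qd = 112977 - 5p and Qs = 3p - 24335.
New equilibrium: 112977 - 5p = 3p - 24335 ⇒ 137312 = 8p ⇒ p = 17164, Q = 27157.
Δp = 17164 − 19616 = -2452.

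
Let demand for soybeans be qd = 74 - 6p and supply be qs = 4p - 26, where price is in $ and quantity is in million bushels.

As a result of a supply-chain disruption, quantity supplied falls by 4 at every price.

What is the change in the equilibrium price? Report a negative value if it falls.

+0.4

Initially, 74 - 6p = 4p - 26, so 100 = 10p and p = 10, q = 14.
The shock moves the curves to qd = 74 - 6p and qs = 4p - 30.
New equilibrium: 74 - 6p = 4p - 30 ⇒ 104 = 10p ⇒ p = 10.4, q = 11.6.
Δp = 10.4 − 10 = +0.4.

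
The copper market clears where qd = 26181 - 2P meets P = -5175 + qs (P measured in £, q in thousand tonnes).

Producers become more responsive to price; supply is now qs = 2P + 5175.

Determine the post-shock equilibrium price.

Original equilibrium: 26181 - 2P = P + 5175 gives 21006 = 3P, so P = 7002 and q = 12177.
After the shift, demand is qd = 26181 - 2P and supply is qs = 2P + 5175.
Equate the new curves: 26181 - 2P = 2P + 5175, giving 21006 = 4P, P = 5251.5, q = 15678.

5251.5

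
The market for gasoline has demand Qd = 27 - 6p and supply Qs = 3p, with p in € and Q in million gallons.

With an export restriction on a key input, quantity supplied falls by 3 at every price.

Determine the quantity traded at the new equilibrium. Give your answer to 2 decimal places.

Original equilibrium: 27 - 6p = 3p gives 27 = 9p, so p = 3 and Q = 9.
The shock moves the curves to Qd = 27 - 6p and Qs = 3p - 3.
New equilibrium: 27 - 6p = 3p - 3 ⇒ 30 = 9p ⇒ p = 10/3 ≈ 3.3333, Q = 7.

7.00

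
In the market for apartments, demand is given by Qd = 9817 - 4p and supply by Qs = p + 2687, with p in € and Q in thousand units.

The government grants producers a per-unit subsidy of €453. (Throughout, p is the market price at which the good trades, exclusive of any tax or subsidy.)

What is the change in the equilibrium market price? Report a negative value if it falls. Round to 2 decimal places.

-90.60

Original equilibrium: 9817 - 4p = p + 2687 gives 7130 = 5p, so p = 1426 and Q = 4113.
Since sellers receive the price plus the subsidy, the effective supply curve becomes Qs = p + 3140.
Setting them equal: 9817 - 4p = p + 3140 → 6677 = 5p, so p = 1335.4 and Q = 4475.4.
Δp = 1335.4 − 1426 = -90.60.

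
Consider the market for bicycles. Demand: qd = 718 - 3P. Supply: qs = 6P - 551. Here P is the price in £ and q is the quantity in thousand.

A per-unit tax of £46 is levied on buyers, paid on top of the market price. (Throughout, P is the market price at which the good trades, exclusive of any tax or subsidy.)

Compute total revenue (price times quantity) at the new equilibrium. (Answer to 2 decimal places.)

Before the shock: 718 - 3P = 6P - 551 ⇒ 1269 = 9P ⇒ P = 141, q = 295.
Since buyers pay the price plus the tax, the effective demand curve becomes qd = 580 - 3P.
Equate the new curves: 580 - 3P = 6P - 551, giving 1131 = 9P, P = 377/3 ≈ 125.6667, q = 203.
New expenditure = 125.6667 × 203 = 25510.33.

25510.33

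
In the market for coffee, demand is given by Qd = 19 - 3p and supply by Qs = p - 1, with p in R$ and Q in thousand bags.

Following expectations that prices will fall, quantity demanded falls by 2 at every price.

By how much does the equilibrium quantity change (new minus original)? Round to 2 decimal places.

-0.50

Before the shock: 19 - 3p = p - 1 ⇒ 20 = 4p ⇒ p = 5, Q = 4.
After the shift, demand is Qd = 17 - 3p and supply is Qs = p - 1.
Clearing the new market: 17 - 3p = p - 1, so p = 4.5 and Q = 3.5.
ΔQ = 3.5 − 4 = -0.50.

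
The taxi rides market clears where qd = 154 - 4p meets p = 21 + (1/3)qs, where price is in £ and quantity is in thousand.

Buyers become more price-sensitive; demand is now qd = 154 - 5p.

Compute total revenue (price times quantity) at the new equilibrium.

498.421875

Solve the original market: 154 - 4p = 3p - 63, hence p = 31 and q = 30.
After the shift, demand is qd = 154 - 5p and supply is qs = 3p - 63.
Equate the new curves: 154 - 5p = 3p - 63, giving 217 = 8p, p = 27.125, q = 18.375.
New expenditure = 27.125 × 18.375 = 498.421875.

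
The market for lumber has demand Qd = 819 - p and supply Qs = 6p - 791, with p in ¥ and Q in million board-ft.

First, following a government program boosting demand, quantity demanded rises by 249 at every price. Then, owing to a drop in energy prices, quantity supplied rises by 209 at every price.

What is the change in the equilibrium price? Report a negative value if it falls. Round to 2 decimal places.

+5.71

Original equilibrium: 819 - p = 6p - 791 gives 1610 = 7p, so p = 230 and Q = 589.
The shock moves the curves to Qd = 1068 - p and Qs = 6p - 582.
Setting them equal: 1068 - p = 6p - 582 → 1650 = 7p, so p = 1650/7 ≈ 235.7143 and Q = 5826/7 ≈ 832.2857.
Δp = 235.7143 − 230 = +5.71.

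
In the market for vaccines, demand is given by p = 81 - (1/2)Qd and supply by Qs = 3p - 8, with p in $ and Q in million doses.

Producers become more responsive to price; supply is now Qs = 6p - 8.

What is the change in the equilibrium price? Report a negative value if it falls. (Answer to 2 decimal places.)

-12.75

Solve the original market: 162 - 2p = 3p - 8, hence p = 34 and Q = 94.
After the shift, demand is Qd = 162 - 2p and supply is Qs = 6p - 8.
Equate the new curves: 162 - 2p = 6p - 8, giving 170 = 8p, p = 21.25, Q = 119.5.
Δp = 21.25 − 34 = -12.75.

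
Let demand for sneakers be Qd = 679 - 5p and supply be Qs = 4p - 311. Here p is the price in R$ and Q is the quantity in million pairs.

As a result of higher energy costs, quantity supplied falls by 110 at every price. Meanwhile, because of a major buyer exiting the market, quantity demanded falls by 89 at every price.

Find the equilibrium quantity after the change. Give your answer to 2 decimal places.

28.33

Initially, 679 - 5p = 4p - 311, so 990 = 9p and p = 110, Q = 129.
After the shift, demand is Qd = 590 - 5p and supply is Qs = 4p - 421.
Clearing the new market: 590 - 5p = 4p - 421, so p = 337/3 ≈ 112.3333 and Q = 85/3 ≈ 28.3333.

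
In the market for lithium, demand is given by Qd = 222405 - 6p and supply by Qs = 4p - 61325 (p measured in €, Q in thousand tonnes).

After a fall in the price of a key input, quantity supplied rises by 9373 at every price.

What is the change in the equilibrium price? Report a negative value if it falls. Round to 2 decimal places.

-937.30

Before the shock: 222405 - 6p = 4p - 61325 ⇒ 283730 = 10p ⇒ p = 28373, Q = 52167.
After the shift, demand is Qd = 222405 - 6p and supply is Qs = 4p - 51952.
New equilibrium: 222405 - 6p = 4p - 51952 ⇒ 274357 = 10p ⇒ p = 27435.7, Q = 57790.8.
Δp = 27435.7 − 28373 = -937.30.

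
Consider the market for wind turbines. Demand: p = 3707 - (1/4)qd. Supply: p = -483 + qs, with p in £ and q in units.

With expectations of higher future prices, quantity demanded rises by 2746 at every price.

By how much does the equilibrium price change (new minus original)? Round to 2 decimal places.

Before the shock: 14828 - 4p = p + 483 ⇒ 14345 = 5p ⇒ p = 2869, q = 3352.
After the shift, demand is qd = 17574 - 4p and supply is qs = p + 483.
Equate the new curves: 17574 - 4p = p + 483, giving 17091 = 5p, p = 3418.2, q = 3901.2.
Δp = 3418.2 − 2869 = +549.20.

+549.20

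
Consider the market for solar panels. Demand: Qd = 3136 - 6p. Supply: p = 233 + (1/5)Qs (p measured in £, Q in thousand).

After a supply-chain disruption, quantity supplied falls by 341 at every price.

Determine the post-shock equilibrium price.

Solve the original market: 3136 - 6p = 5p - 1165, hence p = 391 and Q = 790.
The new curves are Qd = 3136 - 6p (demand) and Qs = 5p - 1506 (supply).
Setting them equal: 3136 - 6p = 5p - 1506 → 4642 = 11p, so p = 422 and Q = 604.

422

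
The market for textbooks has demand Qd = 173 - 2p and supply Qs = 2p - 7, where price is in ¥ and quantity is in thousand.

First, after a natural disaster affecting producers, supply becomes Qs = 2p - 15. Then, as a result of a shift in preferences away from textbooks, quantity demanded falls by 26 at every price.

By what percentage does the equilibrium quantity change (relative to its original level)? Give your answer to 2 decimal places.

-20.48

Solve the original market: 173 - 2p = 2p - 7, hence p = 45 and Q = 83.
After the shift, demand is Qd = 147 - 2p and supply is Qs = 2p - 15.
New equilibrium: 147 - 2p = 2p - 15 ⇒ 162 = 4p ⇒ p = 40.5, Q = 66.
%ΔQ = (66 − 83) / 83 × 100 = -20.48%.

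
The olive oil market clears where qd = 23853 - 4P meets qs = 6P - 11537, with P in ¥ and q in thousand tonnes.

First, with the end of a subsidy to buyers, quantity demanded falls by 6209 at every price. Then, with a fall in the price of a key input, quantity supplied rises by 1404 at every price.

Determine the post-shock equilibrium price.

Original equilibrium: 23853 - 4P = 6P - 11537 gives 35390 = 10P, so P = 3539 and q = 9697.
With the change applied: demand qd = 17644 - 4P, supply qs = 6P - 10133.
Equate the new curves: 17644 - 4P = 6P - 10133, giving 27777 = 10P, P = 2777.7, q = 6533.2.

2777.7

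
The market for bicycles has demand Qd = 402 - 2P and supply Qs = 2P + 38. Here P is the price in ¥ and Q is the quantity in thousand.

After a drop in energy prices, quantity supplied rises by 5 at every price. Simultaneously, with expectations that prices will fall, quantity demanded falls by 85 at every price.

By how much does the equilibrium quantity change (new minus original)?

-40

Solve the original market: 402 - 2P = 2P + 38, hence P = 91 and Q = 220.
After the shift, demand is Qd = 317 - 2P and supply is Qs = 2P + 43.
Setting them equal: 317 - 2P = 2P + 43 → 274 = 4P, so P = 68.5 and Q = 180.
ΔQ = 180 − 220 = -40.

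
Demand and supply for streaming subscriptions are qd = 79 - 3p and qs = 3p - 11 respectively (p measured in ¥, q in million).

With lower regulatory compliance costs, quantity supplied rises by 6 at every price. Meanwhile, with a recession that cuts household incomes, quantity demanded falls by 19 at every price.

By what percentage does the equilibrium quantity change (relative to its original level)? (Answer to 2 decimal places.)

Solve the original market: 79 - 3p = 3p - 11, hence p = 15 and q = 34.
With the change applied: demand qd = 60 - 3p, supply qs = 3p - 5.
Clearing the new market: 60 - 3p = 3p - 5, so p = 65/6 ≈ 10.8333 and q = 27.5.
%Δq = (27.5 − 34) / 34 × 100 = -19.12%.

-19.12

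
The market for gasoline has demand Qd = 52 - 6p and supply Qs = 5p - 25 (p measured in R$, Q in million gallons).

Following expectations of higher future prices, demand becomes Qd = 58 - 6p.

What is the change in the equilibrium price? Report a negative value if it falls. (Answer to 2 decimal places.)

+0.55

Solve the original market: 52 - 6p = 5p - 25, hence p = 7 and Q = 10.
The new curves are Qd = 58 - 6p (demand) and Qs = 5p - 25 (supply).
Equate the new curves: 58 - 6p = 5p - 25, giving 83 = 11p, p = 83/11 ≈ 7.5455, Q = 140/11 ≈ 12.7273.
Δp = 7.5455 − 7 = +0.55.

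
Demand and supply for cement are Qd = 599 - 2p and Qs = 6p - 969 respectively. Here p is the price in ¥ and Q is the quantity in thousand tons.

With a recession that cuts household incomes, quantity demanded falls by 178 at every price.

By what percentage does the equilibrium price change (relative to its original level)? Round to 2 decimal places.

Initially, 599 - 2p = 6p - 969, so 1568 = 8p and p = 196, Q = 207.
After the shift, demand is Qd = 421 - 2p and supply is Qs = 6p - 969.
Setting them equal: 421 - 2p = 6p - 969 → 1390 = 8p, so p = 173.75 and Q = 73.5.
%Δp = (173.75 − 196) / 196 × 100 = -11.35%.

-11.35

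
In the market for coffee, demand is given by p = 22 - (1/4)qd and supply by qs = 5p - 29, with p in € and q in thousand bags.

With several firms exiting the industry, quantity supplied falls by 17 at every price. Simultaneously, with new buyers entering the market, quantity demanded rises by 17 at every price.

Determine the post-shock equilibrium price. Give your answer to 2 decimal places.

16.78

Solve the original market: 88 - 4p = 5p - 29, hence p = 13 and q = 36.
With the change applied: demand qd = 105 - 4p, supply qs = 5p - 46.
Equate the new curves: 105 - 4p = 5p - 46, giving 151 = 9p, p = 151/9 ≈ 16.7778, q = 341/9 ≈ 37.8889.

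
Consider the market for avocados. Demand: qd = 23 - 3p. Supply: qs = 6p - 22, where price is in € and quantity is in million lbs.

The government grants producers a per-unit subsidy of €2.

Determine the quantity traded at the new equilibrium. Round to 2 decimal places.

Solve the original market: 23 - 3p = 6p - 22, hence p = 5 and q = 8.
Since sellers receive the price plus the subsidy, the effective supply curve becomes qs = 6p - 10.
New equilibrium: 23 - 3p = 6p - 10 ⇒ 33 = 9p ⇒ p = 11/3 ≈ 3.6667, q = 12.

12.00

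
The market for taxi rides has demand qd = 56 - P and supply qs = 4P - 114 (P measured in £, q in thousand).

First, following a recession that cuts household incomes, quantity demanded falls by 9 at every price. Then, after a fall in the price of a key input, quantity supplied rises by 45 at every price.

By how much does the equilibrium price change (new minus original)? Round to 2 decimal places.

Solve the original market: 56 - P = 4P - 114, hence P = 34 and q = 22.
After the shift, demand is qd = 47 - P and supply is qs = 4P - 69.
Clearing the new market: 47 - P = 4P - 69, so P = 23.2 and q = 23.8.
ΔP = 23.2 − 34 = -10.80.

-10.80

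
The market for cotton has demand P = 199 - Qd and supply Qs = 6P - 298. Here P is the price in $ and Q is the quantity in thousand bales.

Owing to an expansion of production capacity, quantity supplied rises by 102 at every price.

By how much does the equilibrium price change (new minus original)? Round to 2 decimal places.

Before the shock: 199 - P = 6P - 298 ⇒ 497 = 7P ⇒ P = 71, Q = 128.
The shock moves the curves to Qd = 199 - P and Qs = 6P - 196.
Setting them equal: 199 - P = 6P - 196 → 395 = 7P, so P = 395/7 ≈ 56.4286 and Q = 998/7 ≈ 142.5714.
ΔP = 56.4286 − 71 = -14.57.

-14.57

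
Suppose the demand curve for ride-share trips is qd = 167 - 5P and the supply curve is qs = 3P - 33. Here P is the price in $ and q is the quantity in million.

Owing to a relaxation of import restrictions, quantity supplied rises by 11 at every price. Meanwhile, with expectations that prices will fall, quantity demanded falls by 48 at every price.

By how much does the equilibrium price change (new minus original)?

Original equilibrium: 167 - 5P = 3P - 33 gives 200 = 8P, so P = 25 and q = 42.
The new curves are qd = 119 - 5P (demand) and qs = 3P - 22 (supply).
Clearing the new market: 119 - 5P = 3P - 22, so P = 17.625 and q = 30.875.
ΔP = 17.625 − 25 = -7.375.

-7.375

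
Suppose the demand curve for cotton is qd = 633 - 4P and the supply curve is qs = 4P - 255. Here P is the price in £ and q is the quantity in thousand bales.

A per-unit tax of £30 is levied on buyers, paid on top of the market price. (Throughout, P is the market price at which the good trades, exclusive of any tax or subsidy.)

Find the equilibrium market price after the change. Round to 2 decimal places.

96.00

Solve the original market: 633 - 4P = 4P - 255, hence P = 111 and q = 189.
Since buyers pay the price plus the tax, the effective demand curve becomes qd = 513 - 4P.
Clearing the new market: 513 - 4P = 4P - 255, so P = 96 and q = 129.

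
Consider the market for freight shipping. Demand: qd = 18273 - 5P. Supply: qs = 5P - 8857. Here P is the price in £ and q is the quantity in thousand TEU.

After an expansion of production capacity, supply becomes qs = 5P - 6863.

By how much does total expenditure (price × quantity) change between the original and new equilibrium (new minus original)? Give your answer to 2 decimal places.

+1567284.00

Before the shock: 18273 - 5P = 5P - 8857 ⇒ 27130 = 10P ⇒ P = 2713, q = 4708.
The new curves are qd = 18273 - 5P (demand) and qs = 5P - 6863 (supply).
Setting them equal: 18273 - 5P = 5P - 6863 → 25136 = 10P, so P = 2513.6 and q = 5705.
Expenditure moves from 2713×4708 = 12772804 to 2513.6×5705 = 14340088; change = +1567284.00.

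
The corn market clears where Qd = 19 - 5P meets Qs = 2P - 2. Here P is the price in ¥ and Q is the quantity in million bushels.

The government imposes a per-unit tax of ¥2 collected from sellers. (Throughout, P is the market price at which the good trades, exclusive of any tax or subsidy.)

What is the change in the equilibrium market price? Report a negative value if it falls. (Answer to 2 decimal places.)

+0.57

Solve the original market: 19 - 5P = 2P - 2, hence P = 3 and Q = 4.
Since sellers keep the price net of the tax, the effective supply curve becomes Qs = 2P - 6.
New equilibrium: 19 - 5P = 2P - 6 ⇒ 25 = 7P ⇒ P = 25/7 ≈ 3.5714, Q = 8/7 ≈ 1.1429.
ΔP = 3.5714 − 3 = +0.57.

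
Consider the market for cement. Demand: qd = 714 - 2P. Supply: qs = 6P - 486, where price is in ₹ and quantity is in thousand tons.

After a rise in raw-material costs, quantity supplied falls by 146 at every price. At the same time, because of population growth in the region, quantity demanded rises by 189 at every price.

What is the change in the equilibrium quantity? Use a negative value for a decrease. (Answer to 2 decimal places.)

+105.25

Solve the original market: 714 - 2P = 6P - 486, hence P = 150 and q = 414.
The shock moves the curves to qd = 903 - 2P and qs = 6P - 632.
New equilibrium: 903 - 2P = 6P - 632 ⇒ 1535 = 8P ⇒ P = 191.875, q = 519.25.
Δq = 519.25 − 414 = +105.25.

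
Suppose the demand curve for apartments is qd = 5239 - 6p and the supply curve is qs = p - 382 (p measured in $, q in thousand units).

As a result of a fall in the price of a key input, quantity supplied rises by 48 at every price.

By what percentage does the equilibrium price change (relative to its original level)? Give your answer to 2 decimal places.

Solve the original market: 5239 - 6p = p - 382, hence p = 803 and q = 421.
The new curves are qd = 5239 - 6p (demand) and qs = p - 334 (supply).
Setting them equal: 5239 - 6p = p - 334 → 5573 = 7p, so p = 5573/7 ≈ 796.1429 and q = 3235/7 ≈ 462.1429.
%Δp = (796.1429 − 803) / 803 × 100 = -0.85%.

-0.85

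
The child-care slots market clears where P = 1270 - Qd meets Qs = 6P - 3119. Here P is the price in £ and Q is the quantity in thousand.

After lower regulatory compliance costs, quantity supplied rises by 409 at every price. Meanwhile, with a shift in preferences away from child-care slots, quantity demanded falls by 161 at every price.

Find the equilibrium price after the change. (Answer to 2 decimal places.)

545.57

Original equilibrium: 1270 - P = 6P - 3119 gives 4389 = 7P, so P = 627 and Q = 643.
With the change applied: demand Qd = 1109 - P, supply Qs = 6P - 2710.
Clearing the new market: 1109 - P = 6P - 2710, so P = 3819/7 ≈ 545.5714 and Q = 3944/7 ≈ 563.4286.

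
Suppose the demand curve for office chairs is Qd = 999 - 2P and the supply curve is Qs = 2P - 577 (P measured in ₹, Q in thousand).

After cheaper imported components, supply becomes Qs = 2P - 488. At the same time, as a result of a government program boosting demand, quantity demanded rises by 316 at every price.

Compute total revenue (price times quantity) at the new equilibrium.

Initially, 999 - 2P = 2P - 577, so 1576 = 4P and P = 394, Q = 211.
After the shift, demand is Qd = 1315 - 2P and supply is Qs = 2P - 488.
Clearing the new market: 1315 - 2P = 2P - 488, so P = 450.75 and Q = 413.5.
New expenditure = 450.75 × 413.5 = 186385.125.

186385.125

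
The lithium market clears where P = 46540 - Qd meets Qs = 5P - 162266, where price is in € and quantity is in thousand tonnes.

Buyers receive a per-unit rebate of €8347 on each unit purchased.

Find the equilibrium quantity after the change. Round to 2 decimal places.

Original equilibrium: 46540 - P = 5P - 162266 gives 208806 = 6P, so P = 34801 and Q = 11739.
Since buyers' out-of-pocket price is the market price minus the rebate, the effective demand curve becomes Qd = 54887 - P.
Setting them equal: 54887 - P = 5P - 162266 → 217153 = 6P, so P = 217153/6 ≈ 36192.1667 and Q = 112169/6 ≈ 18694.8333.

18694.83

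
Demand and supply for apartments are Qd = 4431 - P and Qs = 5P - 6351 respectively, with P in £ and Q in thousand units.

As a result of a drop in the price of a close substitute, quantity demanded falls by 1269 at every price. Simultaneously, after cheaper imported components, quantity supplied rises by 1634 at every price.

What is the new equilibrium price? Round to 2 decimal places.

Before the shock: 4431 - P = 5P - 6351 ⇒ 10782 = 6P ⇒ P = 1797, Q = 2634.
With the change applied: demand Qd = 3162 - P, supply Qs = 5P - 4717.
Equate the new curves: 3162 - P = 5P - 4717, giving 7879 = 6P, P = 7879/6 ≈ 1313.1667, Q = 11093/6 ≈ 1848.8333.

1313.17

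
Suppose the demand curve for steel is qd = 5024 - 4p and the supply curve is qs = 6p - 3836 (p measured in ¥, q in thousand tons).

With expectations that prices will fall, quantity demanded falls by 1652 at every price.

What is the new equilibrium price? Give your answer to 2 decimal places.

Initially, 5024 - 4p = 6p - 3836, so 8860 = 10p and p = 886, q = 1480.
The shock moves the curves to qd = 3372 - 4p and qs = 6p - 3836.
New equilibrium: 3372 - 4p = 6p - 3836 ⇒ 7208 = 10p ⇒ p = 720.8, q = 488.8.

720.80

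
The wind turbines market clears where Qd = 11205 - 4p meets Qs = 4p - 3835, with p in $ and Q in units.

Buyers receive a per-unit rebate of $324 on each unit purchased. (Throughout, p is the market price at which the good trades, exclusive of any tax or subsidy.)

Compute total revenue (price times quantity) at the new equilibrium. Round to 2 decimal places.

Solve the original market: 11205 - 4p = 4p - 3835, hence p = 1880 and Q = 3685.
Since buyers' out-of-pocket price is the market price minus the rebate, the effective demand curve becomes Qd = 12501 - 4p.
Setting them equal: 12501 - 4p = 4p - 3835 → 16336 = 8p, so p = 2042 and Q = 4333.
New expenditure = 2042 × 4333 = 8847986.00.

8847986.00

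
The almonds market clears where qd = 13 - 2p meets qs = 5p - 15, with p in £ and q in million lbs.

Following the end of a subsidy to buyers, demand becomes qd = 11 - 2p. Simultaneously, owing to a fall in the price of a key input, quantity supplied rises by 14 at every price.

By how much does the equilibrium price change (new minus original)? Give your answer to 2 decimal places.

-2.29

Solve the original market: 13 - 2p = 5p - 15, hence p = 4 and q = 5.
The new curves are qd = 11 - 2p (demand) and qs = 5p - 1 (supply).
Clearing the new market: 11 - 2p = 5p - 1, so p = 12/7 ≈ 1.7143 and q = 53/7 ≈ 7.5714.
Δp = 1.7143 − 4 = -2.29.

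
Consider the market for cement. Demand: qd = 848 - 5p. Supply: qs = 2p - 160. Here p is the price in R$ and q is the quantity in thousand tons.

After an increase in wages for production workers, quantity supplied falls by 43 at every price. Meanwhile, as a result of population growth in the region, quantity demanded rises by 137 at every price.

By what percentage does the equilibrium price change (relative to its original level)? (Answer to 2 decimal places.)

Solve the original market: 848 - 5p = 2p - 160, hence p = 144 and q = 128.
After the shift, demand is qd = 985 - 5p and supply is qs = 2p - 203.
Setting them equal: 985 - 5p = 2p - 203 → 1188 = 7p, so p = 1188/7 ≈ 169.7143 and q = 955/7 ≈ 136.4286.
%Δp = (169.7143 − 144) / 144 × 100 = +17.86%.

+17.86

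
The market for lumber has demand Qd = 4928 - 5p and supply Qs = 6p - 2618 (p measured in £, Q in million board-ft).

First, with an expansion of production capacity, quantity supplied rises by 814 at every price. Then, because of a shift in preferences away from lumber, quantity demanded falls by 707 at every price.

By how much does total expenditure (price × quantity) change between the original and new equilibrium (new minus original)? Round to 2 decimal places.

Before the shock: 4928 - 5p = 6p - 2618 ⇒ 7546 = 11p ⇒ p = 686, Q = 1498.
The shock moves the curves to Qd = 4221 - 5p and Qs = 6p - 1804.
Setting them equal: 4221 - 5p = 6p - 1804 → 6025 = 11p, so p = 6025/11 ≈ 547.7273 and Q = 16306/11 ≈ 1482.3636.
Expenditure moves from 686×1498 = 1027628 to 547.7273×1482.3636 = 811930.9917; change = -215697.01.

-215697.01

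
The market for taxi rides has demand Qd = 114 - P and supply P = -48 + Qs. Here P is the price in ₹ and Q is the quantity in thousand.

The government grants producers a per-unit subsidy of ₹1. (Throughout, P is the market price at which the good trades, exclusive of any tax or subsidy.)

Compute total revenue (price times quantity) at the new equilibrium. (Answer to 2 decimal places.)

Original equilibrium: 114 - P = P + 48 gives 66 = 2P, so P = 33 and Q = 81.
Since sellers receive the price plus the subsidy, the effective supply curve becomes Qs = P + 49.
Equate the new curves: 114 - P = P + 49, giving 65 = 2P, P = 32.5, Q = 81.5.
New expenditure = 32.5 × 81.5 = 2648.75.

2648.75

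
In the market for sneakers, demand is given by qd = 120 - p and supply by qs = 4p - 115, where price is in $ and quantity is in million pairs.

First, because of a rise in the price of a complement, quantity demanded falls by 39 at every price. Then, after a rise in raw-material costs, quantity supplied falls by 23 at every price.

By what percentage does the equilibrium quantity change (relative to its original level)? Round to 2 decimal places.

Solve the original market: 120 - p = 4p - 115, hence p = 47 and q = 73.
The new curves are qd = 81 - p (demand) and qs = 4p - 138 (supply).
Setting them equal: 81 - p = 4p - 138 → 219 = 5p, so p = 43.8 and q = 37.2.
%Δq = (37.2 − 73) / 73 × 100 = -49.04%.

-49.04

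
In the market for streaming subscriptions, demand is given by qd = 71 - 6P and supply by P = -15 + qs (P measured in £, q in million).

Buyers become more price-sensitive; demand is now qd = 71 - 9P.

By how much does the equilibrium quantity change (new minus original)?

Solve the original market: 71 - 6P = P + 15, hence P = 8 and q = 23.
The new curves are qd = 71 - 9P (demand) and qs = P + 15 (supply).
Clearing the new market: 71 - 9P = P + 15, so P = 5.6 and q = 20.6.
Δq = 20.6 − 23 = -2.4.

-2.4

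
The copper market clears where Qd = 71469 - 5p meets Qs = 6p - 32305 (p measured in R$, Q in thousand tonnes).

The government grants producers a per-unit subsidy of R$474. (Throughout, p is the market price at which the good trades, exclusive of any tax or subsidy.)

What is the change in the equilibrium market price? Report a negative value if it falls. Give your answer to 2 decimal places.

Before the shock: 71469 - 5p = 6p - 32305 ⇒ 103774 = 11p ⇒ p = 9434, Q = 24299.
Since sellers receive the price plus the subsidy, the effective supply curve becomes Qs = 6p - 29461.
Equate the new curves: 71469 - 5p = 6p - 29461, giving 100930 = 11p, p = 100930/11 ≈ 9175.4545, Q = 281509/11 ≈ 25591.7273.
Δp = 9175.4545 − 9434 = -258.55.

-258.55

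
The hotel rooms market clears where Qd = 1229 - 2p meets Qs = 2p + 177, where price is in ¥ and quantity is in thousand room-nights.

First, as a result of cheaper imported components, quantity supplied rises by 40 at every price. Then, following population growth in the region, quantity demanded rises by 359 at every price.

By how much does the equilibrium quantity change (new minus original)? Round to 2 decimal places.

+199.50

Original equilibrium: 1229 - 2p = 2p + 177 gives 1052 = 4p, so p = 263 and Q = 703.
The new curves are Qd = 1588 - 2p (demand) and Qs = 2p + 217 (supply).
Setting them equal: 1588 - 2p = 2p + 217 → 1371 = 4p, so p = 342.75 and Q = 902.5.
ΔQ = 902.5 − 703 = +199.50.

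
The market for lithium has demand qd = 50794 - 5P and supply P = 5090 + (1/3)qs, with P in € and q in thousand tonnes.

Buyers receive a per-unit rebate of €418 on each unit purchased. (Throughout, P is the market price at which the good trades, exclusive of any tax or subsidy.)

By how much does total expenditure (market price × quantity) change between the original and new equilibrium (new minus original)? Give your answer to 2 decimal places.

Initially, 50794 - 5P = 3P - 15270, so 66064 = 8P and P = 8258, q = 9504.
Since buyers' out-of-pocket price is the market price minus the rebate, the effective demand curve becomes qd = 52884 - 5P.
Clearing the new market: 52884 - 5P = 3P - 15270, so P = 8519.25 and q = 10287.75.
Expenditure moves from 8258×9504 = 78484032 to 8519.25×10287.75 = 87643914.1875; change = +9159882.19.

+9159882.19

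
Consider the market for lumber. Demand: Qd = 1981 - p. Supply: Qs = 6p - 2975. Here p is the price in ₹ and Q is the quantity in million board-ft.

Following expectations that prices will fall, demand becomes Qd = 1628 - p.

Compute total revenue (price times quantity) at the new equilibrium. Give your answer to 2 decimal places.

638126.10

Initially, 1981 - p = 6p - 2975, so 4956 = 7p and p = 708, Q = 1273.
The new curves are Qd = 1628 - p (demand) and Qs = 6p - 2975 (supply).
Clearing the new market: 1628 - p = 6p - 2975, so p = 4603/7 ≈ 657.5714 and Q = 6793/7 ≈ 970.4286.
New expenditure = 657.5714 × 970.4286 = 638126.10.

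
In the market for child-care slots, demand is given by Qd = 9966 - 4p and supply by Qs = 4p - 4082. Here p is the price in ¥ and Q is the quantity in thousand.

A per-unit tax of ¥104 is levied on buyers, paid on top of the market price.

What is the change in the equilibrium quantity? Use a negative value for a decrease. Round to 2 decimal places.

-208.00

Before the shock: 9966 - 4p = 4p - 4082 ⇒ 14048 = 8p ⇒ p = 1756, Q = 2942.
Since buyers pay the price plus the tax, the effective demand curve becomes Qd = 9550 - 4p.
Equate the new curves: 9550 - 4p = 4p - 4082, giving 13632 = 8p, p = 1704, Q = 2734.
ΔQ = 2734 − 2942 = -208.00.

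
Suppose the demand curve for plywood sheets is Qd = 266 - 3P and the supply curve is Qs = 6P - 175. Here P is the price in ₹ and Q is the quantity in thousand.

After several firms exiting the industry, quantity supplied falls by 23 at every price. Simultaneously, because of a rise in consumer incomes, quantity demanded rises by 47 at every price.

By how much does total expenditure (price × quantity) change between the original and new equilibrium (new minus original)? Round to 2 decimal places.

+2269.30

Solve the original market: 266 - 3P = 6P - 175, hence P = 49 and Q = 119.
With the change applied: demand Qd = 313 - 3P, supply Qs = 6P - 198.
Clearing the new market: 313 - 3P = 6P - 198, so P = 511/9 ≈ 56.7778 and Q = 428/3 ≈ 142.6667.
Expenditure moves from 49×119 = 5831 to 56.7778×142.6667 = 8100.2963; change = +2269.30.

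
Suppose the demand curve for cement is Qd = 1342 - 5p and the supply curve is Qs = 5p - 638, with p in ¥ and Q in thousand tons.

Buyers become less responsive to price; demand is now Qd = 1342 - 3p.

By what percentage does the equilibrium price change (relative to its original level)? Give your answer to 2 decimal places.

Before the shock: 1342 - 5p = 5p - 638 ⇒ 1980 = 10p ⇒ p = 198, Q = 352.
After the shift, demand is Qd = 1342 - 3p and supply is Qs = 5p - 638.
Equate the new curves: 1342 - 3p = 5p - 638, giving 1980 = 8p, p = 247.5, Q = 599.5.
%Δp = (247.5 − 198) / 198 × 100 = +25.00%.

+25.00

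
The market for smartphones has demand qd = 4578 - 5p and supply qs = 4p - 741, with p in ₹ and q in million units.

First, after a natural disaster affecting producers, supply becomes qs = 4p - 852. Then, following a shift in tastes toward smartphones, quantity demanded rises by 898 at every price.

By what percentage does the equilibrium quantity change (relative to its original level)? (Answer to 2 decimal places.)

Before the shock: 4578 - 5p = 4p - 741 ⇒ 5319 = 9p ⇒ p = 591, q = 1623.
With the change applied: demand qd = 5476 - 5p, supply qs = 4p - 852.
Setting them equal: 5476 - 5p = 4p - 852 → 6328 = 9p, so p = 6328/9 ≈ 703.1111 and q = 17644/9 ≈ 1960.4444.
%Δq = (1960.4444 − 1623) / 1623 × 100 = +20.79%.

+20.79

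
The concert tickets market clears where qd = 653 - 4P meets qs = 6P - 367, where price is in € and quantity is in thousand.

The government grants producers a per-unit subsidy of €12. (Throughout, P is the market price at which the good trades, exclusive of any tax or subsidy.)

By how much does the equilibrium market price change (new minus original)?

Before the shock: 653 - 4P = 6P - 367 ⇒ 1020 = 10P ⇒ P = 102, q = 245.
Since sellers receive the price plus the subsidy, the effective supply curve becomes qs = 6P - 295.
New equilibrium: 653 - 4P = 6P - 295 ⇒ 948 = 10P ⇒ P = 94.8, q = 273.8.
ΔP = 94.8 − 102 = -7.2.

-7.2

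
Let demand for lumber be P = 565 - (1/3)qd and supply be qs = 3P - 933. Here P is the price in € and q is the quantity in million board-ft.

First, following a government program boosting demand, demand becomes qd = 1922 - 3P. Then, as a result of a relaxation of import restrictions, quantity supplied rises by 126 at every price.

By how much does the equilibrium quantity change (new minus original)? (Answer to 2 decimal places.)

+176.50

Original equilibrium: 1695 - 3P = 3P - 933 gives 2628 = 6P, so P = 438 and q = 381.
The shock moves the curves to qd = 1922 - 3P and qs = 3P - 807.
Equate the new curves: 1922 - 3P = 3P - 807, giving 2729 = 6P, P = 2729/6 ≈ 454.8333, q = 557.5.
Δq = 557.5 − 381 = +176.50.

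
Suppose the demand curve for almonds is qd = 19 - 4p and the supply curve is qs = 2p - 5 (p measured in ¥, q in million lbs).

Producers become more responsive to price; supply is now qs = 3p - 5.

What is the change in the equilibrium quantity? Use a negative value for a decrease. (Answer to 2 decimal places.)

Before the shock: 19 - 4p = 2p - 5 ⇒ 24 = 6p ⇒ p = 4, q = 3.
The shock moves the curves to qd = 19 - 4p and qs = 3p - 5.
Equate the new curves: 19 - 4p = 3p - 5, giving 24 = 7p, p = 24/7 ≈ 3.4286, q = 37/7 ≈ 5.2857.
Δq = 5.2857 − 3 = +2.29.

+2.29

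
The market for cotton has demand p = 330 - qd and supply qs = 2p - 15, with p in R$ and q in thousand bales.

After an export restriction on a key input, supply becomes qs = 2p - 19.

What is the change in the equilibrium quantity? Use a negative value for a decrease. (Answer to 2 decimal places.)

-1.33

Initially, 330 - p = 2p - 15, so 345 = 3p and p = 115, q = 215.
The shock moves the curves to qd = 330 - p and qs = 2p - 19.
Clearing the new market: 330 - p = 2p - 19, so p = 349/3 ≈ 116.3333 and q = 641/3 ≈ 213.6667.
Δq = 213.6667 − 215 = -1.33.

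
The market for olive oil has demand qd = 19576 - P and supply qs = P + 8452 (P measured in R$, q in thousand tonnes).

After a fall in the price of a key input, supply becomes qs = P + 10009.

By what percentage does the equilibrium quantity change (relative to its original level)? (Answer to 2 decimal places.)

+5.56

Original equilibrium: 19576 - P = P + 8452 gives 11124 = 2P, so P = 5562 and q = 14014.
With the change applied: demand qd = 19576 - P, supply qs = P + 10009.
Setting them equal: 19576 - P = P + 10009 → 9567 = 2P, so P = 4783.5 and q = 14792.5.
%Δq = (14792.5 − 14014) / 14014 × 100 = +5.56%.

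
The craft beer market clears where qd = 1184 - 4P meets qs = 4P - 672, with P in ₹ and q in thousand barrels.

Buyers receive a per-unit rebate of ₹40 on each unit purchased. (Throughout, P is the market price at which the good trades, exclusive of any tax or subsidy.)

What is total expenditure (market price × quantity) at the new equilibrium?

Solve the original market: 1184 - 4P = 4P - 672, hence P = 232 and q = 256.
Since buyers' out-of-pocket price is the market price minus the rebate, the effective demand curve becomes qd = 1344 - 4P.
Equate the new curves: 1344 - 4P = 4P - 672, giving 2016 = 8P, P = 252, q = 336.
New expenditure = 252 × 336 = 84672.

84672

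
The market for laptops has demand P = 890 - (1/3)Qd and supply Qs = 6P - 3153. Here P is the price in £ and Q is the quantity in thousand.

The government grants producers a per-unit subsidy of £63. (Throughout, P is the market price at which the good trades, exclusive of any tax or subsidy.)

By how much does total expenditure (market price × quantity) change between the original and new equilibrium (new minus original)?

Original equilibrium: 2670 - 3P = 6P - 3153 gives 5823 = 9P, so P = 647 and Q = 729.
Since sellers receive the price plus the subsidy, the effective supply curve becomes Qs = 6P - 2775.
Setting them equal: 2670 - 3P = 6P - 2775 → 5445 = 9P, so P = 605 and Q = 855.
Expenditure moves from 647×729 = 471663 to 605×855 = 517275; change = +45612.

+45612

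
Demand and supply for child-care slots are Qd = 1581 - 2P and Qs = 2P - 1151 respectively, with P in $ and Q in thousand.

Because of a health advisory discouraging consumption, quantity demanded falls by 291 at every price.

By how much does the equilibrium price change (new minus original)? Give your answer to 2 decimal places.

-72.75

Initially, 1581 - 2P = 2P - 1151, so 2732 = 4P and P = 683, Q = 215.
The shock moves the curves to Qd = 1290 - 2P and Qs = 2P - 1151.
Clearing the new market: 1290 - 2P = 2P - 1151, so P = 610.25 and Q = 69.5.
ΔP = 610.25 − 683 = -72.75.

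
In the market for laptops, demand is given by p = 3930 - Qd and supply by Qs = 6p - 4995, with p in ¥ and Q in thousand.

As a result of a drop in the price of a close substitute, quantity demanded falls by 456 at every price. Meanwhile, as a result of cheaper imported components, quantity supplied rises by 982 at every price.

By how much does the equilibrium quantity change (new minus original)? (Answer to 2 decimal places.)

-250.57

Initially, 3930 - p = 6p - 4995, so 8925 = 7p and p = 1275, Q = 2655.
The shock moves the curves to Qd = 3474 - p and Qs = 6p - 4013.
Setting them equal: 3474 - p = 6p - 4013 → 7487 = 7p, so p = 7487/7 ≈ 1069.5714 and Q = 16831/7 ≈ 2404.4286.
ΔQ = 2404.4286 − 2655 = -250.57.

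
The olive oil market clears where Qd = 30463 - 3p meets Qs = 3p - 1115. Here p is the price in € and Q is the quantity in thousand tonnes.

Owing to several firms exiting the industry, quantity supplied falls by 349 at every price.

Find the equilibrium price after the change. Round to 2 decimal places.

Solve the original market: 30463 - 3p = 3p - 1115, hence p = 5263 and Q = 14674.
With the change applied: demand Qd = 30463 - 3p, supply Qs = 3p - 1464.
Clearing the new market: 30463 - 3p = 3p - 1464, so p = 31927/6 ≈ 5321.1667 and Q = 14499.5.

5321.17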